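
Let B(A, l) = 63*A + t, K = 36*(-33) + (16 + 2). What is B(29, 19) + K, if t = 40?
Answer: 697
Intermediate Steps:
K = -1170 (K = -1188 + 18 = -1170)
B(A, l) = 40 + 63*A (B(A, l) = 63*A + 40 = 40 + 63*A)
B(29, 19) + K = (40 + 63*29) - 1170 = (40 + 1827) - 1170 = 1867 - 1170 = 697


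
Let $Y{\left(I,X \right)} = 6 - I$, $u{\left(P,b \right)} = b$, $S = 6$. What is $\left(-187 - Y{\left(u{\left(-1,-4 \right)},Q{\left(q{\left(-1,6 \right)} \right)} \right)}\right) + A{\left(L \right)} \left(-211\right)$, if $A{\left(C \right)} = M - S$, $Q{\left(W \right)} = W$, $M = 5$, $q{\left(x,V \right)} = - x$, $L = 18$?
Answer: $14$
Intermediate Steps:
$A{\left(C \right)} = -1$ ($A{\left(C \right)} = 5 - 6 = -1$)
$\left(-187 - Y{\left(u{\left(-1,-4 \right)},Q{\left(q{\left(-1,6 \right)} \right)} \right)}\right) + A{\left(L \right)} \left(-211\right) = \left(-187 - \left(6 - -4\right)\right) - -211 = \left(-187 - \left(6 + 4\right)\right) + 211 = \left(-187 - 10\right) + 211 = -197 + 211 = 14$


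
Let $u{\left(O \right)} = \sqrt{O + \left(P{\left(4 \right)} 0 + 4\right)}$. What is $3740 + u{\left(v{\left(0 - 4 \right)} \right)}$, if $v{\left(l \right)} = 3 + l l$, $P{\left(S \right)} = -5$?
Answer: $3740 + \sqrt{23} \approx 3744.8$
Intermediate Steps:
$v{\left(l \right)} = 3 + l^{2}$
$u{\left(O \right)} = \sqrt{4 + O}$ ($u{\left(O \right)} = \sqrt{O + \left(\left(-5\right) 0 + 4\right)} = \sqrt{O + \left(0 + 4\right)} = \sqrt{O + 4} = \sqrt{4 + O}$)
$3740 + u{\left(v{\left(0 - 4 \right)} \right)} = 3740 + \sqrt{4 + \left(3 + \left(0 - 4\right)^{2}\right)} = 3740 + \sqrt{4 + \left(3 + \left(-4\right)^{2}\right)} = 3740 + \sqrt{4 + \left(3 + 16\right)} = 3740 + \sqrt{4 + 19} = 3740 + \sqrt{23}$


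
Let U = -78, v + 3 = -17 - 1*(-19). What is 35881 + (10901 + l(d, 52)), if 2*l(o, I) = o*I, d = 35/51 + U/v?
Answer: 2490220/51 ≈ 48828.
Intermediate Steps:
v = -1 (v = -3 + (-17 - 1*(-19)) = -3 + (-17 + 19) = -3 + 2 = -1)
d = 4013/51 (d = 35/51 - 78/(-1) = 35*(1/51) - 78*(-1) = 35/51 + 78 = 4013/51 ≈ 78.686)
l(o, I) = I*o/2 (l(o, I) = (o*I)/2 = (I*o)/2 = I*o/2)
35881 + (10901 + l(d, 52)) = 35881 + (10901 + (½)*52*(4013/51)) = 35881 + (10901 + 104338/51) = 35881 + 660289/51 = 2490220/51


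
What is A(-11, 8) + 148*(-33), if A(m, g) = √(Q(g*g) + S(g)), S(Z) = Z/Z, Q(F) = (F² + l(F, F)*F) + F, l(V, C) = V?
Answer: -4884 + √8257 ≈ -4793.1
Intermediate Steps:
Q(F) = F + 2*F² (Q(F) = (F² + F*F) + F = (F² + F²) + F = 2*F² + F = F + 2*F²)
S(Z) = 1
A(m, g) = √(1 + g²*(1 + 2*g²)) (A(m, g) = √((g*g)*(1 + 2*(g*g)) + 1) = √(g²*(1 + 2*g²) + 1) = √(1 + g²*(1 + 2*g²)))
A(-11, 8) + 148*(-33) = √(1 + 8² + 2*8⁴) + 148*(-33) = √(1 + 64 + 2*4096) - 4884 = √(1 + 64 + 8192) - 4884 = √8257 - 4884 = -4884 + √8257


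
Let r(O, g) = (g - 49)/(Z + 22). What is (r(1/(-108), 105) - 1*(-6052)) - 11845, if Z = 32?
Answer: -156383/27 ≈ -5792.0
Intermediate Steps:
r(O, g) = -49/54 + g/54 (r(O, g) = (g - 49)/(32 + 22) = (-49 + g)/54 = (-49 + g)*(1/54) = -49/54 + g/54)
(r(1/(-108), 105) - 1*(-6052)) - 11845 = ((-49/54 + (1/54)*105) - 1*(-6052)) - 11845 = ((-49/54 + 35/18) + 6052) - 11845 = (28/27 + 6052) - 11845 = 163432/27 - 11845 = -156383/27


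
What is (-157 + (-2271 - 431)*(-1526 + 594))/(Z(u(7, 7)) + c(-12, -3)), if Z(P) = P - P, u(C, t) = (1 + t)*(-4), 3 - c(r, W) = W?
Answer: 839369/2 ≈ 4.1968e+5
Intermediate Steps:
c(r, W) = 3 - W
u(C, t) = -4 - 4*t
Z(P) = 0
(-157 + (-2271 - 431)*(-1526 + 594))/(Z(u(7, 7)) + c(-12, -3)) = (-157 + (-2271 - 431)*(-1526 + 594))/(0 + (3 - 1*(-3))) = (-157 - 2702*(-932))/(0 + (3 + 3)) = (-157 + 2518264)/(0 + 6) = 2518107/6 = 2518107*(⅙) = 839369/2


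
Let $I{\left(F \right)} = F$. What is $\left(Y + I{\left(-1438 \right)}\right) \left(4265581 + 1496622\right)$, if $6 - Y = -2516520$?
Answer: $14492447618864$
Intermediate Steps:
$Y = 2516526$ ($Y = 6 - -2516520 = 6 + 2516520 = 2516526$)
$\left(Y + I{\left(-1438 \right)}\right) \left(4265581 + 1496622\right) = \left(2516526 - 1438\right) \left(4265581 + 1496622\right) = 2515088 \cdot 5762203 = 14492447618864$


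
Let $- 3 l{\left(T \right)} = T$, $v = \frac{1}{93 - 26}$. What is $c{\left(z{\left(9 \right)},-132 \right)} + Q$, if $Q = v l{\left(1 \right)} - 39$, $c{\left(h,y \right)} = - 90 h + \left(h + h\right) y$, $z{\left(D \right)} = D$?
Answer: $- \frac{648226}{201} \approx -3225.0$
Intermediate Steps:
$v = \frac{1}{67} \approx 0.014925$
$l{\left(T \right)} = - \frac{T}{3}$
$c{\left(h,y \right)} = - 90 h + 2 h y$
$Q = - \frac{7840}{201}$ ($Q = \frac{\left(- \frac{1}{3}\right) 1}{67} - 39 = \frac{1}{67} \left(- \frac{1}{3}\right) - 39 = - \frac{1}{201} - 39 = - \frac{7840}{201} \approx -39.005$)
$c{\left(z{\left(9 \right)},-132 \right)} + Q = 2 \cdot 9 \left(-45 - 132\right) - \frac{7840}{201} = 2 \cdot 9 \left(-177\right) - \frac{7840}{201} = -3186 - \frac{7840}{201} = - \frac{648226}{201}$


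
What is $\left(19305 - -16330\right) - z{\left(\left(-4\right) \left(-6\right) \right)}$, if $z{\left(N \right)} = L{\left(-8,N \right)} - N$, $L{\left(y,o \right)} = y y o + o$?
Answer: $34099$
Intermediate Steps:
$L{\left(y,o \right)} = o + o y^{2}$ ($L{\left(y,o \right)} = y^{2} o + o = o y^{2} + o = o + o y^{2}$)
$z{\left(N \right)} = 64 N$ ($z{\left(N \right)} = N \left(1 + \left(-8\right)^{2}\right) - N = N \left(1 + 64\right) - N = N 65 - N = 65 N - N = 64 N$)
$\left(19305 - -16330\right) - z{\left(\left(-4\right) \left(-6\right) \right)} = \left(19305 - -16330\right) - 64 \left(\left(-4\right) \left(-6\right)\right) = \left(19305 + 16330\right) - 64 \cdot 24 = 35635 - 1536 = 34099$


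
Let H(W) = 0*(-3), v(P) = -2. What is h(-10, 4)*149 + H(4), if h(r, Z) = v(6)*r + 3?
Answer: 3427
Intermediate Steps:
H(W) = 0
h(r, Z) = 3 - 2*r (h(r, Z) = -2*r + 3 = 3 - 2*r)
h(-10, 4)*149 + H(4) = (3 - 2*(-10))*149 + 0 = (3 + 20)*149 + 0 = 23*149 + 0 = 3427 + 0 = 3427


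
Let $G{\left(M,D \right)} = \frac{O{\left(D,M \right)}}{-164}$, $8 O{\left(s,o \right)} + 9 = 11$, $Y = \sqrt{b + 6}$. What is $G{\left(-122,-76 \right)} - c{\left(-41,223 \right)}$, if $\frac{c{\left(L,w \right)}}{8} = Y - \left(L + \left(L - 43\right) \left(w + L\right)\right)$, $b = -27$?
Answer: $- \frac{80446593}{656} - 8 i \sqrt{21} \approx -1.2263 \cdot 10^{5} - 36.661 i$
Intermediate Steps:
$Y = i \sqrt{21}$ ($Y = \sqrt{-27 + 6} = \sqrt{-21} = i \sqrt{21} \approx 4.5826 i$)
$O{\left(s,o \right)} = \frac{1}{4}$ ($O{\left(s,o \right)} = - \frac{9}{8} + \frac{1}{8} \cdot 11 = - \frac{9}{8} + \frac{11}{8} = \frac{1}{4}$)
$G{\left(M,D \right)} = - \frac{1}{656}$ ($G{\left(M,D \right)} = \frac{1}{4 \left(-164\right)} = \frac{1}{4} \left(- \frac{1}{164}\right) = - \frac{1}{656}$)
$c{\left(L,w \right)} = - 8 L - 8 \left(-43 + L\right) \left(L + w\right) + 8 i \sqrt{21}$ ($c{\left(L,w \right)} = 8 \left(i \sqrt{21} - \left(L + \left(L - 43\right) \left(w + L\right)\right)\right) = 8 \left(i \sqrt{21} - \left(L + \left(-43 + L\right) \left(L + w\right)\right)\right) = 8 \left(- L + i \sqrt{21} - \left(-43 + L\right) \left(L + w\right)\right) = - 8 L - 8 \left(-43 + L\right) \left(L + w\right) + 8 i \sqrt{21}$)
$G{\left(-122,-76 \right)} - c{\left(-41,223 \right)} = - \frac{1}{656} - \left(- 8 \left(-41\right)^{2} + 336 \left(-41\right) + 344 \cdot 223 - \left(-328\right) 223 + 8 i \sqrt{21}\right) = - \frac{1}{656} - \left(\left(-8\right) 1681 - 13776 + 76712 + 73144 + 8 i \sqrt{21}\right) = - \frac{1}{656} - \left(-13448 - 13776 + 76712 + 73144 + 8 i \sqrt{21}\right) = - \frac{1}{656} - \left(122632 + 8 i \sqrt{21}\right) = - \frac{80446593}{656} - 8 i \sqrt{21}$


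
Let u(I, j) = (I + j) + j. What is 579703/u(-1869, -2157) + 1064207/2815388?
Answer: -1625508877883/17407544004 ≈ -93.380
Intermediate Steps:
u(I, j) = I + 2*j
579703/u(-1869, -2157) + 1064207/2815388 = 579703/(-1869 + 2*(-2157)) + 1064207/2815388 = 579703/(-1869 - 4314) + 1064207*(1/2815388) = 579703/(-6183) + 1064207/2815388 = 579703*(-1/6183) + 1064207/2815388 = -579703/6183 + 1064207/2815388 = -1625508877883/17407544004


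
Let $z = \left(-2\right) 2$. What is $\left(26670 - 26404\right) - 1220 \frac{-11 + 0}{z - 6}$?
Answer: $-1076$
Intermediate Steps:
$z = -4$
$\left(26670 - 26404\right) - 1220 \frac{-11 + 0}{z - 6} = \left(26670 - 26404\right) - 1220 \frac{-11 + 0}{-4 - 6} = 266 - 1220 \left(- \frac{11}{-10}\right) = 266 - 1220 \left(\left(-11\right) \left(- \frac{1}{10}\right)\right) = 266 - 1342 = -1076$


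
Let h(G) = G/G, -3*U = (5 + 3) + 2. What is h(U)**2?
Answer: 1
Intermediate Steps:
U = -10/3 (U = -((5 + 3) + 2)/3 = -(8 + 2)/3 = -1/3*10 = -10/3 ≈ -3.3333)
h(G) = 1
h(U)**2 = 1**2 = 1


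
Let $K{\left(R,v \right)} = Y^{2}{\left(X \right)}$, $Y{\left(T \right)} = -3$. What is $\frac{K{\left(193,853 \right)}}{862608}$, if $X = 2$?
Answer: $\frac{3}{287536} \approx 1.0433 \cdot 10^{-5}$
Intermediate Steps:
$K{\left(R,v \right)} = 9$ ($K{\left(R,v \right)} = \left(-3\right)^{2} = 9$)
$\frac{K{\left(193,853 \right)}}{862608} = \frac{9}{862608} = 9 \cdot \frac{1}{862608} = \frac{3}{287536}$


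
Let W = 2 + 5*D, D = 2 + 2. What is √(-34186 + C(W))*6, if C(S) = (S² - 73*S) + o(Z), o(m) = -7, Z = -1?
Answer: 6*I*√35315 ≈ 1127.5*I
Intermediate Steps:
D = 4
W = 22 (W = 2 + 5*4 = 2 + 20 = 22)
C(S) = -7 + S² - 73*S (C(S) = (S² - 73*S) - 7 = -7 + S² - 73*S)
√(-34186 + C(W))*6 = √(-34186 + (-7 + 22² - 73*22))*6 = √(-34186 + (-7 + 484 - 1606))*6 = √(-34186 - 1129)*6 = √(-35315)*6 = (I*√35315)*6 = 6*I*√35315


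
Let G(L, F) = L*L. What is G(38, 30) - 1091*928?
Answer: -1011004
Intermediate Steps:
G(L, F) = L²
G(38, 30) - 1091*928 = 38² - 1091*928 = 1444 - 1012448 = -1011004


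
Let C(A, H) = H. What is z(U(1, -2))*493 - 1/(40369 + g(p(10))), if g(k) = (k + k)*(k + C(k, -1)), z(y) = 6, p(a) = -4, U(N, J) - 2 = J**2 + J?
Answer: 119529821/40409 ≈ 2958.0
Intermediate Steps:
U(N, J) = 2 + J + J**2 (U(N, J) = 2 + (J**2 + J) = 2 + (J + J**2) = 2 + J + J**2)
g(k) = 2*k*(-1 + k) (g(k) = (k + k)*(k - 1) = (2*k)*(-1 + k) = 2*k*(-1 + k))
z(U(1, -2))*493 - 1/(40369 + g(p(10))) = 6*493 - 1/(40369 + 2*(-4)*(-1 - 4)) = 2958 - 1/(40369 + 2*(-4)*(-5)) = 2958 - 1/(40369 + 40) = 2958 - 1/40409 = 119529821/40409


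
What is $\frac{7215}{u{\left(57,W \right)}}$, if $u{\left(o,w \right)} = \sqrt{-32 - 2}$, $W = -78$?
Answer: $- \frac{7215 i \sqrt{34}}{34} \approx - 1237.4 i$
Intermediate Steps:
$u{\left(o,w \right)} = i \sqrt{34}$ ($u{\left(o,w \right)} = \sqrt{-34} = i \sqrt{34}$)
$\frac{7215}{u{\left(57,W \right)}} = \frac{7215}{i \sqrt{34}} = 7215 \left(- \frac{i \sqrt{34}}{34}\right) = - \frac{7215 i \sqrt{34}}{34}$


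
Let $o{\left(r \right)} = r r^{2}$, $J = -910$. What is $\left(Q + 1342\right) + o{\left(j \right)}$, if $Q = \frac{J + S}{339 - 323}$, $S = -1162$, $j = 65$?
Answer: $\frac{551675}{2} \approx 2.7584 \cdot 10^{5}$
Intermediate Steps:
$o{\left(r \right)} = r^{3}$
$Q = - \frac{259}{2}$ ($Q = \frac{-910 - 1162}{339 - 323} = - \frac{2072}{16} = \left(-2072\right) \frac{1}{16} = - \frac{259}{2} \approx -129.5$)
$\left(Q + 1342\right) + o{\left(j \right)} = \left(- \frac{259}{2} + 1342\right) + 65^{3} = \frac{2425}{2} + 274625 = \frac{551675}{2}$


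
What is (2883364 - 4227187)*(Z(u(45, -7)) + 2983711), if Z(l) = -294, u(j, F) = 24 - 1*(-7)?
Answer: -4009184383191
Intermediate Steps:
u(j, F) = 31 (u(j, F) = 24 + 7 = 31)
(2883364 - 4227187)*(Z(u(45, -7)) + 2983711) = (2883364 - 4227187)*(-294 + 2983711) = -1343823*2983417 = -4009184383191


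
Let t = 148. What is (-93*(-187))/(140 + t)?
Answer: 5797/96 ≈ 60.385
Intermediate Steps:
(-93*(-187))/(140 + t) = (-93*(-187))/(140 + 148) = 17391/288 = 17391*(1/288) = 5797/96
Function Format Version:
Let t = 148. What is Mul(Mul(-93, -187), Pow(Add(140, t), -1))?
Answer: Rational(5797, 96) ≈ 60.385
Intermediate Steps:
Mul(Mul(-93, -187), Pow(Add(140, t), -1)) = Mul(Mul(-93, -187), Pow(Add(140, 148), -1)) = Mul(17391, Pow(288, -1)) = Mul(17391, Rational(1, 288)) = Rational(5797, 96)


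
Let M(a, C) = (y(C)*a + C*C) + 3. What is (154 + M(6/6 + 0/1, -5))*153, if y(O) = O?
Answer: 27081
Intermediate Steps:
M(a, C) = 3 + C² + C*a (M(a, C) = (C*a + C*C) + 3 = (C*a + C²) + 3 = (C² + C*a) + 3 = 3 + C² + C*a)
(154 + M(6/6 + 0/1, -5))*153 = (154 + (3 + (-5)² - 5*(6/6 + 0/1)))*153 = (154 + (3 + 25 - 5*(6*(⅙) + 0*1)))*153 = (154 + (3 + 25 - 5*(1 + 0)))*153 = (154 + (3 + 25 - 5*1))*153 = (154 + (3 + 25 - 5))*153 = (154 + 23)*153 = 177*153 = 27081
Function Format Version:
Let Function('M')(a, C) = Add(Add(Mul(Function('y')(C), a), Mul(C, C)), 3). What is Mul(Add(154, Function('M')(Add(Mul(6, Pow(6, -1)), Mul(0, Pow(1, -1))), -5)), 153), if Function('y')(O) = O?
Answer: 27081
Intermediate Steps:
Function('M')(a, C) = Add(3, Pow(C, 2), Mul(C, a)) (Function('M')(a, C) = Add(Add(Mul(C, a), Mul(C, C)), 3) = Add(Add(Mul(C, a), Pow(C, 2)), 3) = Add(Add(Pow(C, 2), Mul(C, a)), 3) = Add(3, Pow(C, 2), Mul(C, a)))
Mul(Add(154, Function('M')(Add(Mul(6, Pow(6, -1)), Mul(0, Pow(1, -1))), -5)), 153) = Mul(Add(154, Add(3, Pow(-5, 2), Mul(-5, Add(Mul(6, Pow(6, -1)), Mul(0, Pow(1, -1)))))), 153) = Mul(Add(154, Add(3, 25, Mul(-5, Add(Mul(6, Rational(1, 6)), Mul(0, 1))))), 153) = Mul(Add(154, Add(3, 25, Mul(-5, Add(1, 0)))), 153) = Mul(Add(154, Add(3, 25, Mul(-5, 1))), 153) = Mul(Add(154, Add(3, 25, -5)), 153) = Mul(Add(154, 23), 153) = Mul(177, 153) = 27081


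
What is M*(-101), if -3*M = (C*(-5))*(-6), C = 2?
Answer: 2020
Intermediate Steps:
M = -20 (M = -2*(-5)*(-6)/3 = -(-10)*(-6)/3 = -⅓*60 = -20)
M*(-101) = -20*(-101) = 2020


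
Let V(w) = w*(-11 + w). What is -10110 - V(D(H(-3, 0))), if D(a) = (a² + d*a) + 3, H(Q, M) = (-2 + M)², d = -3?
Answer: -10082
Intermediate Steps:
D(a) = 3 + a² - 3*a (D(a) = (a² - 3*a) + 3 = 3 + a² - 3*a)
-10110 - V(D(H(-3, 0))) = -10110 - (3 + ((-2 + 0)²)² - 3*(-2 + 0)²)*(-11 + (3 + ((-2 + 0)²)² - 3*(-2 + 0)²)) = -10110 - (3 + ((-2)²)² - 3*(-2)²)*(-11 + (3 + ((-2)²)² - 3*(-2)²)) = -10110 - (3 + 4² - 3*4)*(-11 + (3 + 4² - 3*4)) = -10110 - (3 + 16 - 12)*(-11 + (3 + 16 - 12)) = -10110 - 7*(-11 + 7) = -10110 - 7*(-4) = -10110 - 1*(-28) = -10110 + 28 = -10082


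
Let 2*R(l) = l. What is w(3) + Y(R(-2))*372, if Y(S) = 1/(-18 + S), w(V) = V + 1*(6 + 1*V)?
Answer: -144/19 ≈ -7.5789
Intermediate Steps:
R(l) = l/2
w(V) = 6 + 2*V (w(V) = V + 1*(6 + V) = V + (6 + V) = 6 + 2*V)
w(3) + Y(R(-2))*372 = (6 + 2*3) + 372/(-18 + (½)*(-2)) = (6 + 6) + 372/(-18 - 1) = 12 + 372/(-19) = 12 - 1/19*372 = 12 - 372/19 = -144/19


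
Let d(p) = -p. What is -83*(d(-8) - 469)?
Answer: 38263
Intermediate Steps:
-83*(d(-8) - 469) = -83*(-1*(-8) - 469) = -83*(8 - 469) = -83*(-461) = 38263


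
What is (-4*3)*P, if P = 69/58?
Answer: -414/29 ≈ -14.276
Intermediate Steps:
P = 69/58 (P = 69*(1/58) = 69/58 ≈ 1.1897)
(-4*3)*P = -4*3*(69/58) = -12*69/58 = -414/29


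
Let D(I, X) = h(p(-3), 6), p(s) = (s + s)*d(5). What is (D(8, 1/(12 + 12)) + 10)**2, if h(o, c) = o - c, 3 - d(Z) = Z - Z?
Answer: 196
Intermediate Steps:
d(Z) = 3 (d(Z) = 3 - (Z - Z) = 3 - 1*0 = 3 + 0 = 3)
p(s) = 6*s (p(s) = (s + s)*3 = (2*s)*3 = 6*s)
D(I, X) = -24 (D(I, X) = 6*(-3) - 1*6 = -18 - 6 = -24)
(D(8, 1/(12 + 12)) + 10)**2 = (-24 + 10)**2 = (-14)**2 = 196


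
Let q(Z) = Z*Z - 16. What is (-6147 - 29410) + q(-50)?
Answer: -33073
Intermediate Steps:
q(Z) = -16 + Z² (q(Z) = Z² - 16 = -16 + Z²)
(-6147 - 29410) + q(-50) = (-6147 - 29410) + (-16 + (-50)²) = -35557 + (-16 + 2500) = -35557 + 2484 = -33073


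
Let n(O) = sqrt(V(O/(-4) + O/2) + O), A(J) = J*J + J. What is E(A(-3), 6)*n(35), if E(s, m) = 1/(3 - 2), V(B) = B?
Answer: 5*sqrt(7)/2 ≈ 6.6144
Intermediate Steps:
A(J) = J + J**2 (A(J) = J**2 + J = J + J**2)
n(O) = sqrt(5)*sqrt(O)/2 (n(O) = sqrt((O/(-4) + O/2) + O) = sqrt((O*(-1/4) + O*(1/2)) + O) = sqrt((-O/4 + O/2) + O) = sqrt(O/4 + O) = sqrt(5*O/4) = sqrt(5)*sqrt(O)/2)
E(s, m) = 1 (E(s, m) = 1/1 = 1)
E(A(-3), 6)*n(35) = 1*(sqrt(5)*sqrt(35)/2) = 1*(5*sqrt(7)/2) = 5*sqrt(7)/2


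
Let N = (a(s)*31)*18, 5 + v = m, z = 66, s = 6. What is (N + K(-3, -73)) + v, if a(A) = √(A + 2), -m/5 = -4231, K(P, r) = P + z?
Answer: 21213 + 1116*√2 ≈ 22791.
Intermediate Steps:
K(P, r) = 66 + P (K(P, r) = P + 66 = 66 + P)
m = 21155 (m = -5*(-4231) = 21155)
v = 21150 (v = -5 + 21155 = 21150)
a(A) = √(2 + A)
N = 1116*√2 (N = (√(2 + 6)*31)*18 = (√8*31)*18 = ((2*√2)*31)*18 = (62*√2)*18 = 1116*√2 ≈ 1578.3)
(N + K(-3, -73)) + v = (1116*√2 + (66 - 3)) + 21150 = (1116*√2 + 63) + 21150 = (63 + 1116*√2) + 21150 = 21213 + 1116*√2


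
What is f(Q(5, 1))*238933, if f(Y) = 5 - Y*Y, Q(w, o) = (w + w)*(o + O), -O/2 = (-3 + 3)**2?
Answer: -22698635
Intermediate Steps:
O = 0 (O = -2*(-3 + 3)**2 = -2*0**2 = -2*0 = 0)
Q(w, o) = 2*o*w (Q(w, o) = (w + w)*(o + 0) = (2*w)*o = 2*o*w)
f(Y) = 5 - Y**2
f(Q(5, 1))*238933 = (5 - (2*1*5)**2)*238933 = (5 - 1*10**2)*238933 = (5 - 1*100)*238933 = (5 - 100)*238933 = -95*238933 = -22698635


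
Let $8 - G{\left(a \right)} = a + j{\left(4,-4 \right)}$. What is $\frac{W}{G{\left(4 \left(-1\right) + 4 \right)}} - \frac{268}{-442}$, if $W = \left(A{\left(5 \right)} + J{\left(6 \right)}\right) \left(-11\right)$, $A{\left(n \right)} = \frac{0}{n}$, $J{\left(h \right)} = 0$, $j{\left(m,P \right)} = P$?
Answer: $\frac{134}{221} \approx 0.60633$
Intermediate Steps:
$A{\left(n \right)} = 0$
$W = 0$ ($W = \left(0 + 0\right) \left(-11\right) = 0 \left(-11\right) = 0$)
$G{\left(a \right)} = 12 - a$ ($G{\left(a \right)} = 8 - \left(a - 4\right) = 8 - \left(-4 + a\right) = 12 - a$)
$\frac{W}{G{\left(4 \left(-1\right) + 4 \right)}} - \frac{268}{-442} = \frac{0}{12 - \left(4 \left(-1\right) + 4\right)} - \frac{268}{-442} = \frac{0}{12 - \left(-4 + 4\right)} - - \frac{134}{221} = \frac{0}{12 - 0} + \frac{134}{221} = \frac{0}{12 + 0} + \frac{134}{221} = \frac{0}{12} + \frac{134}{221} = 0 \cdot \frac{1}{12} + \frac{134}{221} = 0 + \frac{134}{221} = \frac{134}{221}$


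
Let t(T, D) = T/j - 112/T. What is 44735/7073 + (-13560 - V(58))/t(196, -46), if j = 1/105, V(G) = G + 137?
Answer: 47630755/8420728 ≈ 5.6564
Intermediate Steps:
V(G) = 137 + G
j = 1/105 ≈ 0.0095238
t(T, D) = -112/T + 105*T (t(T, D) = T/(1/105) - 112/T = T*105 - 112/T = 105*T - 112/T = -112/T + 105*T)
44735/7073 + (-13560 - V(58))/t(196, -46) = 44735/7073 + (-13560 - (137 + 58))/(-112/196 + 105*196) = 44735*(1/7073) + (-13560 - 1*195)/(-112*1/196 + 20580) = 44735/7073 + (-13560 - 195)/(-4/7 + 20580) = 44735/7073 - 13755/144056/7 = 44735/7073 - 13755*7/144056 = 44735/7073 - 96285/144056 = 47630755/8420728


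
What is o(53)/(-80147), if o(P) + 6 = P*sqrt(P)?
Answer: 6/80147 - 53*sqrt(53)/80147 ≈ -0.0047394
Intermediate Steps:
o(P) = -6 + P**(3/2) (o(P) = -6 + P*sqrt(P) = -6 + P**(3/2))
o(53)/(-80147) = (-6 + 53**(3/2))/(-80147) = (-6 + 53*sqrt(53))*(-1/80147) = 6/80147 - 53*sqrt(53)/80147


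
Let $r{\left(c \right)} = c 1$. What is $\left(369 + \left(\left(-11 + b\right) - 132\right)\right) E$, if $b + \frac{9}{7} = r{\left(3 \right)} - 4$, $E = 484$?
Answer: $\frac{757944}{7} \approx 1.0828 \cdot 10^{5}$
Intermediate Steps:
$r{\left(c \right)} = c$
$b = - \frac{16}{7}$ ($b = - \frac{9}{7} + \left(3 - 4\right) = - \frac{9}{7} - 1 = - \frac{16}{7} \approx -2.2857$)
$\left(369 + \left(\left(-11 + b\right) - 132\right)\right) E = \left(369 - \frac{1017}{7}\right) 484 = \frac{1566}{7} \cdot 484 = \frac{757944}{7}$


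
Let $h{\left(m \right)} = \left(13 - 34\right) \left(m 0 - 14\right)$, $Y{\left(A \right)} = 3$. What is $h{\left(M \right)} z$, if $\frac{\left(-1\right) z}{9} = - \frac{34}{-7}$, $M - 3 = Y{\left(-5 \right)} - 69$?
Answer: $-12852$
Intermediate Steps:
$M = -63$ ($M = 3 + \left(3 - 69\right) = 3 - 66 = -63$)
$z = - \frac{306}{7}$ ($z = - 9 \left(- \frac{34}{-7}\right) = - 9 \left(\left(-34\right) \left(- \frac{1}{7}\right)\right) = \left(-9\right) \frac{34}{7} = - \frac{306}{7} \approx -43.714$)
$h{\left(m \right)} = 294$ ($h{\left(m \right)} = - 21 \left(0 - 14\right) = \left(-21\right) \left(-14\right) = 294$)
$h{\left(M \right)} z = 294 \left(- \frac{306}{7}\right) = -12852$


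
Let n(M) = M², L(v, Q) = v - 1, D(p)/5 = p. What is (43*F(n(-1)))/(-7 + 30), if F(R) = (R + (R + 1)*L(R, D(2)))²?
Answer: 43/23 ≈ 1.8696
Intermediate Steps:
D(p) = 5*p
L(v, Q) = -1 + v
F(R) = (R + (1 + R)*(-1 + R))² (F(R) = (R + (R + 1)*(-1 + R))² = (R + (1 + R)*(-1 + R))²)
(43*F(n(-1)))/(-7 + 30) = (43*(-1 + (-1)² + ((-1)²)²)²)/(-7 + 30) = (43*(-1 + 1 + 1²)²)/23 = (43*(-1 + 1 + 1)²)*(1/23) = (43*1²)*(1/23) = (43*1)*(1/23) = 43*(1/23) = 43/23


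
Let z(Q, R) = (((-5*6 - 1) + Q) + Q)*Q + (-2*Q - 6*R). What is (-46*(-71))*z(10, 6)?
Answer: -542156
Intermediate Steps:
z(Q, R) = -6*R - 2*Q + Q*(-31 + 2*Q) (z(Q, R) = (((-30 - 1) + Q) + Q)*Q + (-6*R - 2*Q) = ((-31 + Q) + Q)*Q + (-6*R - 2*Q) = (-31 + 2*Q)*Q + (-6*R - 2*Q) = Q*(-31 + 2*Q) + (-6*R - 2*Q) = -6*R - 2*Q + Q*(-31 + 2*Q))
(-46*(-71))*z(10, 6) = (-46*(-71))*(-33*10 - 6*6 + 2*10**2) = 3266*(-330 - 36 + 2*100) = 3266*(-330 - 36 + 200) = 3266*(-166) = -542156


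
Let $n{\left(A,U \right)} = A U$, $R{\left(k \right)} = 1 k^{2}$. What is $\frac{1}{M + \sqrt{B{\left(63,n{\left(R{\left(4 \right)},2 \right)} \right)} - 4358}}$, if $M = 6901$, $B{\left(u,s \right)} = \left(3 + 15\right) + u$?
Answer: $\frac{6901}{47628078} - \frac{i \sqrt{4277}}{47628078} \approx 0.00014489 - 1.3731 \cdot 10^{-6} i$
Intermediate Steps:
$R{\left(k \right)} = k^{2}$
$B{\left(u,s \right)} = 18 + u$
$\frac{1}{M + \sqrt{B{\left(63,n{\left(R{\left(4 \right)},2 \right)} \right)} - 4358}} = \frac{1}{6901 + \sqrt{\left(18 + 63\right) - 4358}} = \frac{1}{6901 + \sqrt{81 - 4358}} = \frac{1}{6901 + \sqrt{-4277}} = \frac{1}{6901 + i \sqrt{4277}}$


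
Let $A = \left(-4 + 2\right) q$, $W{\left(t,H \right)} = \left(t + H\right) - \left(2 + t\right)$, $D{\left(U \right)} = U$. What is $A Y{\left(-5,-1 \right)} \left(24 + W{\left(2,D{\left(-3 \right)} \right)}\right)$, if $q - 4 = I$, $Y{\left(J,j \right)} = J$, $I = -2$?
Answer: $380$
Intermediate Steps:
$W{\left(t,H \right)} = -2 + H$ ($W{\left(t,H \right)} = \left(H + t\right) - \left(2 + t\right) = -2 + H$)
$q = 2$ ($q = 4 - 2 = 2$)
$A = -4$ ($A = \left(-4 + 2\right) 2 = \left(-2\right) 2 = -4$)
$A Y{\left(-5,-1 \right)} \left(24 + W{\left(2,D{\left(-3 \right)} \right)}\right) = \left(-4\right) \left(-5\right) \left(24 - 5\right) = 20 \left(24 - 5\right) = 20 \cdot 19 = 380$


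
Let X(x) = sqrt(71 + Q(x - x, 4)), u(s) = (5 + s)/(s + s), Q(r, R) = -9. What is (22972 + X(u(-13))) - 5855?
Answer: 17117 + sqrt(62) ≈ 17125.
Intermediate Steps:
u(s) = (5 + s)/(2*s) (u(s) = (5 + s)/((2*s)) = (5 + s)*(1/(2*s)) = (5 + s)/(2*s))
X(x) = sqrt(62) (X(x) = sqrt(71 - 9) = sqrt(62))
(22972 + X(u(-13))) - 5855 = (22972 + sqrt(62)) - 5855 = 17117 + sqrt(62)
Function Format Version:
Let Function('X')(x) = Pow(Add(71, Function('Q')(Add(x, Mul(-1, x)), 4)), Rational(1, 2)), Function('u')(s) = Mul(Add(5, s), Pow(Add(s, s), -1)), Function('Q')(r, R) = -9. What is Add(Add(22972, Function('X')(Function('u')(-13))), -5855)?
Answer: Add(17117, Pow(62, Rational(1, 2))) ≈ 17125.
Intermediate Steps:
Function('u')(s) = Mul(Rational(1, 2), Pow(s, -1), Add(5, s)) (Function('u')(s) = Mul(Add(5, s), Pow(Mul(2, s), -1)) = Mul(Add(5, s), Mul(Rational(1, 2), Pow(s, -1))) = Mul(Rational(1, 2), Pow(s, -1), Add(5, s)))
Function('X')(x) = Pow(62, Rational(1, 2)) (Function('X')(x) = Pow(Add(71, -9), Rational(1, 2)) = Pow(62, Rational(1, 2)))
Add(Add(22972, Function('X')(Function('u')(-13))), -5855) = Add(Add(22972, Pow(62, Rational(1, 2))), -5855) = Add(17117, Pow(62, Rational(1, 2)))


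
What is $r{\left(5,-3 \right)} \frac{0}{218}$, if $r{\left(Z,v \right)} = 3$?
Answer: $0$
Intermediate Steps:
$r{\left(5,-3 \right)} \frac{0}{218} = 3 \cdot \frac{0}{218} = 3 \cdot 0 \cdot \frac{1}{218} = 3 \cdot 0 = 0$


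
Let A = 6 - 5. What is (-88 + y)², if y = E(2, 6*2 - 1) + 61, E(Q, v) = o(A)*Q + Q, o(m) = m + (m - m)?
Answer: 529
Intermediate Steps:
A = 1
o(m) = m (o(m) = m + 0 = m)
E(Q, v) = 2*Q (E(Q, v) = 1*Q + Q = Q + Q = 2*Q)
y = 65 (y = 2*2 + 61 = 4 + 61 = 65)
(-88 + y)² = (-88 + 65)² = (-23)² = 529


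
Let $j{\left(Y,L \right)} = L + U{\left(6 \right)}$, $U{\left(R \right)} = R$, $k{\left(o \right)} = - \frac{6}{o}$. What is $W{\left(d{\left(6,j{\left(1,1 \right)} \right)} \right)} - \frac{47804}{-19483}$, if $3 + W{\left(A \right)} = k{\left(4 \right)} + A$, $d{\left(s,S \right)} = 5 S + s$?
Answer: $\frac{1517867}{38966} \approx 38.954$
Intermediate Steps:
$j{\left(Y,L \right)} = 6 + L$ ($j{\left(Y,L \right)} = L + 6 = 6 + L$)
$d{\left(s,S \right)} = s + 5 S$
$W{\left(A \right)} = - \frac{9}{2} + A$ ($W{\left(A \right)} = -3 + \left(- \frac{6}{4} + A\right) = -3 + \left(\left(-6\right) \frac{1}{4} + A\right) = -3 + \left(- \frac{3}{2} + A\right) = - \frac{9}{2} + A$)
$W{\left(d{\left(6,j{\left(1,1 \right)} \right)} \right)} - \frac{47804}{-19483} = \left(- \frac{9}{2} + \left(6 + 5 \left(6 + 1\right)\right)\right) - \frac{47804}{-19483} = \left(- \frac{9}{2} + \left(6 + 5 \cdot 7\right)\right) - - \frac{47804}{19483} = \left(- \frac{9}{2} + \left(6 + 35\right)\right) + \frac{47804}{19483} = \left(- \frac{9}{2} + 41\right) + \frac{47804}{19483} = \frac{73}{2} + \frac{47804}{19483} = \frac{1517867}{38966}$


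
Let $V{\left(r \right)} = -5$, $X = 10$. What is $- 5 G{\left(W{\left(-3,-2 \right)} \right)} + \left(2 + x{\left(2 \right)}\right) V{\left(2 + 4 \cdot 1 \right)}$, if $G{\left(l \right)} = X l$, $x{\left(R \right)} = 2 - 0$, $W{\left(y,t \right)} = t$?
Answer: $80$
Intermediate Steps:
$x{\left(R \right)} = 2$ ($x{\left(R \right)} = 2 + 0 = 2$)
$G{\left(l \right)} = 10 l$
$- 5 G{\left(W{\left(-3,-2 \right)} \right)} + \left(2 + x{\left(2 \right)}\right) V{\left(2 + 4 \cdot 1 \right)} = - 5 \cdot 10 \left(-2\right) + \left(2 + 2\right) \left(-5\right) = \left(-5\right) \left(-20\right) + 4 \left(-5\right) = 100 - 20 = 80$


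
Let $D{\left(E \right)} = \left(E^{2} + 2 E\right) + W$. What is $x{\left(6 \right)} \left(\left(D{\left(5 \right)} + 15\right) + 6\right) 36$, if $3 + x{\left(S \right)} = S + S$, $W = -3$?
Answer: $17172$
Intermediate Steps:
$D{\left(E \right)} = -3 + E^{2} + 2 E$ ($D{\left(E \right)} = \left(E^{2} + 2 E\right) - 3 = -3 + E^{2} + 2 E$)
$x{\left(S \right)} = -3 + 2 S$ ($x{\left(S \right)} = -3 + \left(S + S\right) = -3 + 2 S$)
$x{\left(6 \right)} \left(\left(D{\left(5 \right)} + 15\right) + 6\right) 36 = \left(-3 + 2 \cdot 6\right) \left(\left(\left(-3 + 5^{2} + 2 \cdot 5\right) + 15\right) + 6\right) 36 = \left(-3 + 12\right) \left(\left(\left(-3 + 25 + 10\right) + 15\right) + 6\right) 36 = 9 \left(\left(32 + 15\right) + 6\right) 36 = 9 \left(47 + 6\right) 36 = 9 \cdot 53 \cdot 36 = 477 \cdot 36 = 17172$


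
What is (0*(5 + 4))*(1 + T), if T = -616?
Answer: 0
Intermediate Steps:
(0*(5 + 4))*(1 + T) = (0*(5 + 4))*(1 - 616) = (0*9)*(-615) = 0*(-615) = 0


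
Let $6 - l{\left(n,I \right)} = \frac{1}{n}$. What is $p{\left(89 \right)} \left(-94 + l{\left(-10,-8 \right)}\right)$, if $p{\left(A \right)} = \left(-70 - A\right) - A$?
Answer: $\frac{108996}{5} \approx 21799.0$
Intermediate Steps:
$l{\left(n,I \right)} = 6 - \frac{1}{n}$
$p{\left(A \right)} = -70 - 2 A$
$p{\left(89 \right)} \left(-94 + l{\left(-10,-8 \right)}\right) = \left(-70 - 178\right) \left(-94 + \left(6 - \frac{1}{-10}\right)\right) = \left(-70 - 178\right) \left(-94 + \left(6 - - \frac{1}{10}\right)\right) = - 248 \left(-94 + \left(6 + \frac{1}{10}\right)\right) = - 248 \left(-94 + \frac{61}{10}\right) = \left(-248\right) \left(- \frac{879}{10}\right) = \frac{108996}{5}$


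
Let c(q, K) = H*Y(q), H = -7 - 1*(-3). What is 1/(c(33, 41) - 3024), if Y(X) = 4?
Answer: -1/3040 ≈ -0.00032895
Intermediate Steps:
H = -4 (H = -7 + 3 = -4)
c(q, K) = -16 (c(q, K) = -4*4 = -16)
1/(c(33, 41) - 3024) = 1/(-16 - 3024) = 1/(-3040) = -1/3040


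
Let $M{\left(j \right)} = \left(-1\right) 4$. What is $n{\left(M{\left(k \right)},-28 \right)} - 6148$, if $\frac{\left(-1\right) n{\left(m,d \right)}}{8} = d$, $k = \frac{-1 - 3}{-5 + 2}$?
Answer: $-5924$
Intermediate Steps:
$k = \frac{4}{3}$ ($k = - \frac{4}{-3} = \left(-4\right) \left(- \frac{1}{3}\right) = \frac{4}{3} \approx 1.3333$)
$M{\left(j \right)} = -4$
$n{\left(m,d \right)} = - 8 d$
$n{\left(M{\left(k \right)},-28 \right)} - 6148 = \left(-8\right) \left(-28\right) - 6148 = 224 - 6148 = -5924$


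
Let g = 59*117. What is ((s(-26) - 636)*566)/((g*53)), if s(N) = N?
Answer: -374692/365859 ≈ -1.0241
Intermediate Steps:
g = 6903
((s(-26) - 636)*566)/((g*53)) = ((-26 - 636)*566)/((6903*53)) = -662*566/365859 = -374692*1/365859 = -374692/365859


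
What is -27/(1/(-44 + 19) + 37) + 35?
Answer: 10555/308 ≈ 34.269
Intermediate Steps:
-27/(1/(-44 + 19) + 37) + 35 = -27/(1/(-25) + 37) + 35 = -27/(-1/25 + 37) + 35 = -27/(924/25) + 35 = (25/924)*(-27) + 35 = -225/308 + 35 = 10555/308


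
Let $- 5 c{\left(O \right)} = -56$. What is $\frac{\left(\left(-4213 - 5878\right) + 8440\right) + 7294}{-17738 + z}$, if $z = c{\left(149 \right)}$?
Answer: $- \frac{28215}{88634} \approx -0.31833$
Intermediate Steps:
$c{\left(O \right)} = \frac{56}{5}$ ($c{\left(O \right)} = \left(- \frac{1}{5}\right) \left(-56\right) = \frac{56}{5}$)
$z = \frac{56}{5} \approx 11.2$
$\frac{\left(\left(-4213 - 5878\right) + 8440\right) + 7294}{-17738 + z} = \frac{\left(\left(-4213 - 5878\right) + 8440\right) + 7294}{-17738 + \frac{56}{5}} = \frac{\left(-10091 + 8440\right) + 7294}{- \frac{88634}{5}} = \left(-1651 + 7294\right) \left(- \frac{5}{88634}\right) = 5643 \left(- \frac{5}{88634}\right) = - \frac{28215}{88634}$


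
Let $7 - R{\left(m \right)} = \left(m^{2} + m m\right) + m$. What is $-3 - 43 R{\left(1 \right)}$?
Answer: $-175$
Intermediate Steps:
$R{\left(m \right)} = 7 - m - 2 m^{2}$ ($R{\left(m \right)} = 7 - \left(\left(m^{2} + m m\right) + m\right) = 7 - \left(\left(m^{2} + m^{2}\right) + m\right) = 7 - \left(2 m^{2} + m\right) = 7 - \left(m + 2 m^{2}\right) = 7 - m - 2 m^{2}$)
$-3 - 43 R{\left(1 \right)} = -3 - 43 \left(7 - 1 - 2 \cdot 1^{2}\right) = -3 - 43 \left(7 - 1 - 2\right) = -3 - 172 = -175$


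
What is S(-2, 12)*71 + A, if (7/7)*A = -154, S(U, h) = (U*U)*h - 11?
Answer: 2473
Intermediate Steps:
S(U, h) = -11 + h*U² (S(U, h) = U²*h - 11 = h*U² - 11 = -11 + h*U²)
A = -154
S(-2, 12)*71 + A = (-11 + 12*(-2)²)*71 - 154 = (-11 + 12*4)*71 - 154 = (-11 + 48)*71 - 154 = 37*71 - 154 = 2627 - 154 = 2473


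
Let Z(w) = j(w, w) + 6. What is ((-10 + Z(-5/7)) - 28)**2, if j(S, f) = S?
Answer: 52441/49 ≈ 1070.2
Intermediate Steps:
Z(w) = 6 + w (Z(w) = w + 6 = 6 + w)
((-10 + Z(-5/7)) - 28)**2 = ((-10 + (6 - 5/7)) - 28)**2 = ((-10 + 37/7) - 28)**2 = (-33/7 - 28)**2 = (-229/7)**2 = 52441/49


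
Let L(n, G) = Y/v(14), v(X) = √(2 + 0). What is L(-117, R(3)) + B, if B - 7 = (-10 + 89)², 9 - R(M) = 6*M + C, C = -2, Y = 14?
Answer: 6248 + 7*√2 ≈ 6257.9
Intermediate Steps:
v(X) = √2
R(M) = 11 - 6*M (R(M) = 9 - (6*M - 2) = 9 - (-2 + 6*M) = 9 + (2 - 6*M) = 11 - 6*M)
B = 6248 (B = 7 + (-10 + 89)² = 7 + 79² = 7 + 6241 = 6248)
L(n, G) = 7*√2 (L(n, G) = 14/(√2) = 14*(√2/2) = 7*√2)
L(-117, R(3)) + B = 7*√2 + 6248 = 6248 + 7*√2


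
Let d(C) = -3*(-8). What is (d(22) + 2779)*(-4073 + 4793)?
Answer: 2018160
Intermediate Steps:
d(C) = 24
(d(22) + 2779)*(-4073 + 4793) = (24 + 2779)*(-4073 + 4793) = 2803*720 = 2018160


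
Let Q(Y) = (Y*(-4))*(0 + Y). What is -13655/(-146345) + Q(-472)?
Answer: -26082656853/29269 ≈ -8.9114e+5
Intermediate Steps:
Q(Y) = -4*Y**2 (Q(Y) = (-4*Y)*Y = -4*Y**2)
-13655/(-146345) + Q(-472) = -13655/(-146345) - 4*(-472)**2 = -13655*(-1/146345) - 4*222784 = 2731/29269 - 891136 = -26082656853/29269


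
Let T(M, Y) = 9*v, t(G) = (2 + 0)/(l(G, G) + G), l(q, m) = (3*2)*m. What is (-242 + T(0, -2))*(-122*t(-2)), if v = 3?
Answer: -26230/7 ≈ -3747.1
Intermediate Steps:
l(q, m) = 6*m
t(G) = 2/(7*G) (t(G) = (2 + 0)/(6*G + G) = 2/((7*G)) = 2*(1/(7*G)) = 2/(7*G))
T(M, Y) = 27 (T(M, Y) = 9*3 = 27)
(-242 + T(0, -2))*(-122*t(-2)) = (-242 + 27)*(-244/(7*(-2))) = -(-26230)*(2/7)*(-1/2) = -(-26230)*(-1)/7 = -215*122/7 = -26230/7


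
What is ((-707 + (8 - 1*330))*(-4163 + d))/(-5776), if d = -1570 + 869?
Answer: -16464/19 ≈ -866.53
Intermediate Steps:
d = -701
((-707 + (8 - 1*330))*(-4163 + d))/(-5776) = ((-707 + (8 - 1*330))*(-4163 - 701))/(-5776) = ((-707 + (8 - 330))*(-4864))*(-1/5776) = ((-707 - 322)*(-4864))*(-1/5776) = -1029*(-4864)*(-1/5776) = 5005056*(-1/5776) = -16464/19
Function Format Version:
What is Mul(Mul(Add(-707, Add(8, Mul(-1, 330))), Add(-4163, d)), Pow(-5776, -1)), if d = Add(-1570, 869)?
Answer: Rational(-16464, 19) ≈ -866.53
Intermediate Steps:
d = -701
Mul(Mul(Add(-707, Add(8, Mul(-1, 330))), Add(-4163, d)), Pow(-5776, -1)) = Mul(Mul(Add(-707, Add(8, Mul(-1, 330))), Add(-4163, -701)), Pow(-5776, -1)) = Mul(Mul(Add(-707, Add(8, -330)), -4864), Rational(-1, 5776)) = Mul(Mul(Add(-707, -322), -4864), Rational(-1, 5776)) = Mul(Mul(-1029, -4864), Rational(-1, 5776)) = Mul(5005056, Rational(-1, 5776)) = Rational(-16464, 19)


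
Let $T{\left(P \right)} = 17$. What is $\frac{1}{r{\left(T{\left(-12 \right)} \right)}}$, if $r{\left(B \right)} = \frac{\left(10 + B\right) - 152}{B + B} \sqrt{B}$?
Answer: $- \frac{2 \sqrt{17}}{125} \approx -0.06597$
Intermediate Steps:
$r{\left(B \right)} = \frac{-142 + B}{2 \sqrt{B}}$ ($r{\left(B \right)} = \frac{-142 + B}{2 B} \sqrt{B} = \frac{-142 + B}{2 \sqrt{B}}$)
$\frac{1}{r{\left(T{\left(-12 \right)} \right)}} = \frac{1}{\frac{1}{2} \frac{1}{\sqrt{17}} \left(-142 + 17\right)} = \frac{1}{\frac{1}{2} \frac{\sqrt{17}}{17} \left(-125\right)} = \frac{1}{\left(- \frac{125}{34}\right) \sqrt{17}} = - \frac{2 \sqrt{17}}{125}$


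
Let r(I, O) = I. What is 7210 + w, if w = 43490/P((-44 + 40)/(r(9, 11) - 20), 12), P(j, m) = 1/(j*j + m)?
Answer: 64715730/121 ≈ 5.3484e+5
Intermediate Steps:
P(j, m) = 1/(m + j²) (P(j, m) = 1/(j² + m) = 1/(m + j²))
w = 63843320/121 (w = 43490/(1/(12 + ((-44 + 40)/(9 - 20))²)) = 43490/(1/(12 + (-4/(-11))²)) = 43490/(1/(12 + (-4*(-1/11))²)) = 43490/(1/(12 + (4/11)²)) = 43490/(1/(12 + 16/121)) = 43490/(1/(1468/121)) = 43490/(121/1468) = 43490*(1468/121) = 63843320/121 ≈ 5.2763e+5)
7210 + w = 7210 + 63843320/121 = 64715730/121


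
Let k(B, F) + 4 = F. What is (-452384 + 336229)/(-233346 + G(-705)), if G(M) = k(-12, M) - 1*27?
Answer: 116155/234082 ≈ 0.49621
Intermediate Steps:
k(B, F) = -4 + F
G(M) = -31 + M (G(M) = (-4 + M) - 1*27 = (-4 + M) - 27 = -31 + M)
(-452384 + 336229)/(-233346 + G(-705)) = (-452384 + 336229)/(-233346 + (-31 - 705)) = -116155/(-233346 - 736) = -116155/(-234082) = -116155*(-1/234082) = 116155/234082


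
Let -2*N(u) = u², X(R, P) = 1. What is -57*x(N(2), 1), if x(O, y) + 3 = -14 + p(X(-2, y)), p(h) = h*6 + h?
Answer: 570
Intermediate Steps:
p(h) = 7*h (p(h) = 6*h + h = 7*h)
N(u) = -u²/2
x(O, y) = -10 (x(O, y) = -3 + (-14 + 7*1) = -3 + (-14 + 7) = -3 - 7 = -10)
-57*x(N(2), 1) = -57*(-10) = 570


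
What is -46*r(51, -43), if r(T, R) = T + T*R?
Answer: 98532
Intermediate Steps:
r(T, R) = T + R*T
-46*r(51, -43) = -2346*(1 - 43) = -2346*(-42) = -46*(-2142) = 98532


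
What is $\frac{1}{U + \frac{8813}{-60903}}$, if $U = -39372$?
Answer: $- \frac{60903}{2397881729} \approx -2.5399 \cdot 10^{-5}$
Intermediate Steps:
$\frac{1}{U + \frac{8813}{-60903}} = \frac{1}{-39372 + \frac{8813}{-60903}} = \frac{1}{-39372 + 8813 \left(- \frac{1}{60903}\right)} = \frac{1}{-39372 - \frac{8813}{60903}} = \frac{1}{- \frac{2397881729}{60903}} = - \frac{60903}{2397881729}$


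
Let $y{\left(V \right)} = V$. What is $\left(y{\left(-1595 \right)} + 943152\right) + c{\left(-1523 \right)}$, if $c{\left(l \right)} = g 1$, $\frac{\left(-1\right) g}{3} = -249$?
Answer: $942304$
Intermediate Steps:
$g = 747$ ($g = \left(-3\right) \left(-249\right) = 747$)
$c{\left(l \right)} = 747$ ($c{\left(l \right)} = 747 \cdot 1 = 747$)
$\left(y{\left(-1595 \right)} + 943152\right) + c{\left(-1523 \right)} = \left(-1595 + 943152\right) + 747 = 941557 + 747 = 942304$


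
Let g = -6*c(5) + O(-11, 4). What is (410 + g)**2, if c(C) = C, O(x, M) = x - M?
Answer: 133225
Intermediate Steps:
g = -45 (g = -6*5 + (-11 - 1*4) = -30 + (-11 - 4) = -30 - 15 = -45)
(410 + g)**2 = (410 - 45)**2 = 365**2 = 133225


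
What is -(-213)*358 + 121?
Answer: 76375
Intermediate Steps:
-(-213)*358 + 121 = -213*(-358) + 121 = 76254 + 121 = 76375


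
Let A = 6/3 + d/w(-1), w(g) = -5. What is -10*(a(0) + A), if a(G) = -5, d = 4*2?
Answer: 46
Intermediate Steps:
d = 8
A = 2/5 (A = 6/3 + 8/(-5) = 6*(1/3) + 8*(-1/5) = 2 - 8/5 = 2/5 ≈ 0.40000)
-10*(a(0) + A) = -10*(-5 + 2/5) = -10*(-23/5) = 46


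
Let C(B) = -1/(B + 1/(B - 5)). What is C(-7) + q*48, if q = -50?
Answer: -203988/85 ≈ -2399.9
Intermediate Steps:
C(B) = -1/(B + 1/(-5 + B))
C(-7) + q*48 = (5 - 1*(-7))/(1 + (-7)**2 - 5*(-7)) - 50*48 = (5 + 7)/(1 + 49 + 35) - 2400 = 12/85 - 2400 = -203988/85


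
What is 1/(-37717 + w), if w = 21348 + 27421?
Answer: 1/11052 ≈ 9.0481e-5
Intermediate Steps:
w = 48769
1/(-37717 + w) = 1/(-37717 + 48769) = 1/11052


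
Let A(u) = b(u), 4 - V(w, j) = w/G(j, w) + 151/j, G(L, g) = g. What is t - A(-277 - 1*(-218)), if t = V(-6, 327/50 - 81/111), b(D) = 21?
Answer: -472832/10749 ≈ -43.988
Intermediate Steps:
V(w, j) = 3 - 151/j (V(w, j) = 4 - (w/w + 151/j) = 4 - (1 + 151/j) = 4 + (-1 - 151/j) = 3 - 151/j)
t = -247103/10749 (t = 3 - 151/(327/50 - 81/111) = 3 - 151/(327*(1/50) - 81*1/111) = 3 - 151/(327/50 - 27/37) = 3 - 151/10749/1850 = 3 - 151*1850/10749 = 3 - 279350/10749 = -247103/10749 ≈ -22.988)
A(u) = 21
t - A(-277 - 1*(-218)) = -247103/10749 - 1*21 = -247103/10749 - 21 = -472832/10749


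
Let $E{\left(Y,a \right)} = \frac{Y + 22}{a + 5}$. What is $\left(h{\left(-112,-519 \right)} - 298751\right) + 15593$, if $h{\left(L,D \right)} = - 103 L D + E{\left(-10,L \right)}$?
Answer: $- \frac{670926606}{107} \approx -6.2703 \cdot 10^{6}$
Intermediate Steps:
$E{\left(Y,a \right)} = \frac{22 + Y}{5 + a}$
$h{\left(L,D \right)} = \frac{12}{5 + L} - 103 D L$ ($h{\left(L,D \right)} = - 103 L D + \frac{22 - 10}{5 + L} = - 103 D L + \frac{1}{5 + L} 12 = - 103 D L + \frac{12}{5 + L} = \frac{12}{5 + L} - 103 D L$)
$\left(h{\left(-112,-519 \right)} - 298751\right) + 15593 = \left(\frac{12 - \left(-53457\right) \left(-112\right) \left(5 - 112\right)}{5 - 112} - 298751\right) + 15593 = \left(\frac{12 - \left(-53457\right) \left(-112\right) \left(-107\right)}{-107} - 298751\right) + 15593 = \left(- \frac{12 + 640628688}{107} - 298751\right) + 15593 = \left(\left(- \frac{1}{107}\right) 640628700 - 298751\right) + 15593 = \left(- \frac{640628700}{107} - 298751\right) + 15593 = - \frac{672595057}{107} + 15593 = - \frac{670926606}{107}$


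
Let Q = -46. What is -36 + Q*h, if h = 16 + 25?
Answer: -1922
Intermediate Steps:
h = 41
-36 + Q*h = -36 - 46*41 = -36 - 1886 = -1922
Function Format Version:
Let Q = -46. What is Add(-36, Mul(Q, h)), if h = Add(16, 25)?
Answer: -1922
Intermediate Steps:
h = 41
Add(-36, Mul(Q, h)) = Add(-36, Mul(-46, 41)) = Add(-36, -1886) = -1922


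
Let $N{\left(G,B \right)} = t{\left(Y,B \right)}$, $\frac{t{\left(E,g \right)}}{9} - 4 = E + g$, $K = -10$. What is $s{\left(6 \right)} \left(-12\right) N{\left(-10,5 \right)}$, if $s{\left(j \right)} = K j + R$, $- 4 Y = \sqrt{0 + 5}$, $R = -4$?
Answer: $62208 - 1728 \sqrt{5} \approx 58344.0$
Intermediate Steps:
$Y = - \frac{\sqrt{5}}{4}$ ($Y = - \frac{\sqrt{0 + 5}}{4} = - \frac{\sqrt{5}}{4} \approx -0.55902$)
$t{\left(E,g \right)} = 36 + 9 E + 9 g$ ($t{\left(E,g \right)} = 36 + 9 \left(E + g\right) = 36 + \left(9 E + 9 g\right) = 36 + 9 E + 9 g$)
$N{\left(G,B \right)} = 36 + 9 B - \frac{9 \sqrt{5}}{4}$ ($N{\left(G,B \right)} = 36 + 9 \left(- \frac{\sqrt{5}}{4}\right) + 9 B = 36 - \frac{9 \sqrt{5}}{4} + 9 B = 36 + 9 B - \frac{9 \sqrt{5}}{4}$)
$s{\left(j \right)} = -4 - 10 j$ ($s{\left(j \right)} = - 10 j - 4 = -4 - 10 j$)
$s{\left(6 \right)} \left(-12\right) N{\left(-10,5 \right)} = \left(-4 - 60\right) \left(-12\right) \left(36 + 9 \cdot 5 - \frac{9 \sqrt{5}}{4}\right) = \left(-4 - 60\right) \left(-12\right) \left(36 + 45 - \frac{9 \sqrt{5}}{4}\right) = \left(-64\right) \left(-12\right) \left(81 - \frac{9 \sqrt{5}}{4}\right) = 768 \left(81 - \frac{9 \sqrt{5}}{4}\right) = 62208 - 1728 \sqrt{5}$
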